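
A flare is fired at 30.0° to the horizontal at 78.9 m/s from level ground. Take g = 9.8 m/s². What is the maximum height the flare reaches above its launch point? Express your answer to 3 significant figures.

79.4 m

Vertical component of launch velocity: v_y = 78.9 sin 30.0° = 39.45 m/s.
At the highest point the vertical velocity is zero, so v_y² = 2 g h_max.
h_max = (39.45)² / (2 × 9.8) = 1556 / 19.60 = 79.4 m.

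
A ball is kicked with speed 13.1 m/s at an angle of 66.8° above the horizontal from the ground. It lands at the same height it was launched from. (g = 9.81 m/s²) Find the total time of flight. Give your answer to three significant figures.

2.45 s

Vertical component: v_y = 13.1 sin 66.8° = 12.04 m/s.
For a projectile landing at launch height, time of flight is t = 2 v_y / g = 2 × 12.04 / 9.81 = 2.45 s.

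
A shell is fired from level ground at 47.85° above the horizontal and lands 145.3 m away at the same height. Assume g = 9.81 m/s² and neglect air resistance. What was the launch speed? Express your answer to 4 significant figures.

37.85 m/s

On level ground, R = v₀² sin(2θ) / g, so v₀ = √(R g / sin 2θ).
sin(2 × 47.85°) = 0.9951.
v₀ = √(145.3 × 9.81 / 0.9951) = √1432.4 = 37.85 m/s.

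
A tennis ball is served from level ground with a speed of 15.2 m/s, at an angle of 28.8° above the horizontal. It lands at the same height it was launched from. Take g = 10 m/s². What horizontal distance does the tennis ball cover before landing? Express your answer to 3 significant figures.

Components: v_x = 15.2 cos 28.8° = 13.32 m/s, v_y = 15.2 sin 28.8° = 7.323 m/s.
Time of flight (same landing height): t = 2 v_y / g = 2 × 7.323 / 10 = 1.465 s.
Range: R = v_x · t = 13.32 × 1.465 = 19.5 m.

19.5 m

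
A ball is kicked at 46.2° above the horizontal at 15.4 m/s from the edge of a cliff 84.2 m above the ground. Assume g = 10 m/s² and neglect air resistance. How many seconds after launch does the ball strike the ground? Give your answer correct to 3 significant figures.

5.36 s

Vertical component: v_y = 15.4 sin 46.2° = 11.12 m/s.
Taking up as positive with launch at y = 84.2 m, landing at y = 0: 0 = 84.2 + 11.12 t − ½(10) t².
Solving 5.000 t² − 11.12 t − 84.2 = 0 gives t = [11.12 + √(11.12² + 4·5.000·84.2)] / 10.00 = 5.36 s.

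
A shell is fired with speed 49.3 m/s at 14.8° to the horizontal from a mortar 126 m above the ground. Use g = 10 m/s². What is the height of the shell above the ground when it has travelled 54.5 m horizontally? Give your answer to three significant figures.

134 m

v_x = 49.3 cos 14.8° = 47.66 m/s, v_y0 = 49.3 sin 14.8° = 12.59 m/s.
Time to reach x = 54.5 m: t = x / v_x = 54.5 / 47.66 = 1.144 s.
y = 126 + v_y0 t − ½ g t² = 126 + 12.59×1.144 − 5.000×1.144² = 134 m.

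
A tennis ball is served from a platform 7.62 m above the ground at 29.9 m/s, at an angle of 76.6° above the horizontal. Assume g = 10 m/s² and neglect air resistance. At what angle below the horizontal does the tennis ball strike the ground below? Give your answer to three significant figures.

77.6°

v_x = 29.9 cos 76.6° = 6.929 m/s.
At impact |v_y| = √(v_y0² + 2 g h) = √(29.09² + 2×10×7.62) = 31.60 m/s.
Angle below horizontal = arctan(|v_y| / v_x) = arctan(31.60 / 6.929) = 77.6°.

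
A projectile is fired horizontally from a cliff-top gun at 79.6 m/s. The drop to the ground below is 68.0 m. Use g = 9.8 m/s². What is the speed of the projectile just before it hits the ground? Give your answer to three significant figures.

Fall time: t = √(2 × 68.0 / 9.8) = 3.725 s.
At impact: v_x = 79.6 m/s (unchanged), v_y = g t = 9.8 × 3.725 = 36.51 m/s.
Speed = √(v_x² + v_y²) = √(6336 + 1333) = 87.6 m/s.

87.6 m/s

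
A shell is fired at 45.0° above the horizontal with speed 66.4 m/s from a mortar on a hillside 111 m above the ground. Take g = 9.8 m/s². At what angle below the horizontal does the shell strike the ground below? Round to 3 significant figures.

v_x = 66.4 cos 45.0° = 46.95 m/s.
At impact |v_y| = √(v_y0² + 2 g h) = √(46.95² + 2×9.8×111) = 66.18 m/s.
Angle below horizontal = arctan(|v_y| / v_x) = arctan(66.18 / 46.95) = 54.6°.

54.6°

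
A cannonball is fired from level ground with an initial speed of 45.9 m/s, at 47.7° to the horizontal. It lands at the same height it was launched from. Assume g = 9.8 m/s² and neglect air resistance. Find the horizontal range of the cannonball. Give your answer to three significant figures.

Components: v_x = 45.9 cos 47.7° = 30.89 m/s, v_y = 45.9 sin 47.7° = 33.95 m/s.
Time of flight (same landing height): t = 2 v_y / g = 2 × 33.95 / 9.8 = 6.929 s.
Range: R = v_x · t = 30.89 × 6.929 = 214 m.

214 m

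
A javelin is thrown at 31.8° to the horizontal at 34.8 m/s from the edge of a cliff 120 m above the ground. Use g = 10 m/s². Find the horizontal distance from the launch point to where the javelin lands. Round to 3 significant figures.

Components: v_x = 34.8 cos 31.8° = 29.58 m/s, v_y = 34.8 sin 31.8° = 18.34 m/s.
Vertical: 0 = 120 + 18.34 t − ½(10) t² ⇒ 5.000 t² − 18.34 t − 120 = 0.
t = [18.34 + √(336.4 + 2400)] / 10.00 = 7.065 s.
Horizontal: R = v_x · t = 29.58 × 7.065 = 209 m.

209 m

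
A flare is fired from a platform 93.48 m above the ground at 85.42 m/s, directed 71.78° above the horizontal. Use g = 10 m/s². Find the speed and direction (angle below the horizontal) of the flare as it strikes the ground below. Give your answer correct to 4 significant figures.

95.74 m/s at 73.80° below the horizontal

v_x = 85.42 cos 71.78° = 26.708 m/s (constant).
|v_y| at impact = √((81.137)² + 2×10×93.48) = 91.939 m/s.
Speed = √(26.708² + 91.939²) = 95.74 m/s; angle = arctan(91.939/26.708) = 73.80° below horizontal.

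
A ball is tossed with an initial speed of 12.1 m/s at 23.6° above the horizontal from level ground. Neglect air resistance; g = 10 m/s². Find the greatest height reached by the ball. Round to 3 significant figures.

1.17 m

Vertical component of launch velocity: v_y = 12.1 sin 23.6° = 4.844 m/s.
At the highest point the vertical velocity is zero, so v_y² = 2 g h_max.
h_max = (4.844)² / (2 × 10) = 23.46 / 20.00 = 1.17 m.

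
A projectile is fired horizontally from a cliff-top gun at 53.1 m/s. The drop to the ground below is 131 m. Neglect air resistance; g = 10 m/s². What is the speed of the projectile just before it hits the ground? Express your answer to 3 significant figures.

Fall time: t = √(2 × 131 / 10) = 5.119 s.
At impact: v_x = 53.1 m/s (unchanged), v_y = g t = 10 × 5.119 = 51.19 m/s.
Speed = √(v_x² + v_y²) = √(2820 + 2620) = 73.8 m/s.

73.8 m/s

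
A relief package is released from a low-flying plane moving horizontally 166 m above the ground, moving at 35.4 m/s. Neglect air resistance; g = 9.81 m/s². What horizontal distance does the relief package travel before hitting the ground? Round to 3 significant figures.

Initial vertical velocity is zero, so the fall time comes from h = ½ g t²: t = √(2 × 166 / 9.81) = 5.817 s.
Horizontal motion is uniform at 35.4 m/s, so x = 35.4 × 5.817 = 206 m.

206 m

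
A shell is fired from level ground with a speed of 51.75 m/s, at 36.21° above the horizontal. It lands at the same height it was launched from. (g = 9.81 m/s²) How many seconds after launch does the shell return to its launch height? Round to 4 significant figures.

6.233 s

Vertical component: v_y = 51.75 sin 36.21° = 30.571 m/s.
For a projectile landing at launch height, time of flight is t = 2 v_y / g = 2 × 30.571 / 9.81 = 6.233 s.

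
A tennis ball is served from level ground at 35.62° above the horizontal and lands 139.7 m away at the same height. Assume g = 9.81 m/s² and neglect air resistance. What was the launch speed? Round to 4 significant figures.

On level ground, R = v₀² sin(2θ) / g, so v₀ = √(R g / sin 2θ).
sin(2 × 35.62°) = 0.9469.
v₀ = √(139.7 × 9.81 / 0.9469) = √1447.3 = 38.04 m/s.

38.04 m/s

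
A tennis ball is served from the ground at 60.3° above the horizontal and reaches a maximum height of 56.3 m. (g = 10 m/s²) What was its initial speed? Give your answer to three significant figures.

At maximum height v_y = 0, so (v₀ sin θ)² = 2 g H.
v₀ sin 60.3° = √(2 × 10 × 56.3) = 33.56 m/s.
v₀ = 33.56 / sin 60.3° = 33.56 / 0.8686 = 38.6 m/s.

38.6 m/s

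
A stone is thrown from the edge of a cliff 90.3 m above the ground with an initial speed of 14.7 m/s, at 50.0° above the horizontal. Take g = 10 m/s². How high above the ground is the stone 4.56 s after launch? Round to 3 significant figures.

37.7 m

v_y0 = 14.7 sin 50.0° = 11.26 m/s.
y(t) = 90.3 + v_y0 t − ½ g t² = 90.3 + 11.26×4.56 − ½×10×4.56² = 37.7 m.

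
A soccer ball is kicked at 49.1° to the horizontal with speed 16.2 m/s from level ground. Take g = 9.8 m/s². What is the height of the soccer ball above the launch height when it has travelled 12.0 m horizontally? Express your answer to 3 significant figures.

v_x = 16.2 cos 49.1° = 10.61 m/s, v_y0 = 16.2 sin 49.1° = 12.24 m/s.
Time to reach x = 12.0 m: t = x / v_x = 12.0 / 10.61 = 1.131 s.
y = v_y0 t − ½ g t² = 12.24×1.131 − 4.900×1.131² = 7.58 m.

7.58 m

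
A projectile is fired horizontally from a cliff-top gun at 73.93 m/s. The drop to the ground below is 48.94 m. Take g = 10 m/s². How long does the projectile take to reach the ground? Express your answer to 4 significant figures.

3.129 s

The horizontal speed doesn't affect the fall. With v_y0 = 0, h = ½ g t².
t = √(2 × 48.94 / 10) = √9.7880 = 3.129 s.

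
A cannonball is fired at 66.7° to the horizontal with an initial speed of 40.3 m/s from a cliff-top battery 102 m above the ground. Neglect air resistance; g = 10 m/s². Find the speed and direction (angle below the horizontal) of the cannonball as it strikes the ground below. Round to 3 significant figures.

60.5 m/s at 74.7° below the horizontal

v_x = 40.3 cos 66.7° = 15.94 m/s (constant).
|v_y| at impact = √((37.01)² + 2×10×102) = 58.39 m/s.
Speed = √(15.94² + 58.39²) = 60.5 m/s; angle = arctan(58.39/15.94) = 74.7° below horizontal.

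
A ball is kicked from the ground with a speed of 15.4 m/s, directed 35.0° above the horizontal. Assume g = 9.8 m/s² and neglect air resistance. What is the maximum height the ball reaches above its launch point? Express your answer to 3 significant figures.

3.98 m

Vertical component of launch velocity: v_y = 15.4 sin 35.0° = 8.833 m/s.
At the highest point the vertical velocity is zero, so v_y² = 2 g h_max.
h_max = (8.833)² / (2 × 9.8) = 78.02 / 19.60 = 3.98 m.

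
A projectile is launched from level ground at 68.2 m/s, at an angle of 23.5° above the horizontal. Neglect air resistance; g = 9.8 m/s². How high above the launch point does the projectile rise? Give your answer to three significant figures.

37.7 m

Vertical component of launch velocity: v_y = 68.2 sin 23.5° = 27.19 m/s.
At the highest point the vertical velocity is zero, so v_y² = 2 g h_max.
h_max = (27.19)² / (2 × 9.8) = 739.3 / 19.60 = 37.7 m.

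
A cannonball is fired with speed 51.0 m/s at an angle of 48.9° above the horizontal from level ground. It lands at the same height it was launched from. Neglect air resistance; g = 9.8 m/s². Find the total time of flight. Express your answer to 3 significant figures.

Vertical component: v_y = 51.0 sin 48.9° = 38.43 m/s.
For a projectile landing at launch height, time of flight is t = 2 v_y / g = 2 × 38.43 / 9.8 = 7.84 s.

7.84 s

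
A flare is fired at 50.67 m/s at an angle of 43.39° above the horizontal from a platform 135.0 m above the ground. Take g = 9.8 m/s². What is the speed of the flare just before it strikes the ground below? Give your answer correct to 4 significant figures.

v_x = 50.67 cos 43.39° = 36.822 m/s is unchanged throughout.
For the vertical component, v_y² = v_y0² + 2 g h = (34.808)² + 2×9.8×135.0 = 3857.6, so |v_y| = 62.110 m/s.
Impact speed = √(v_x² + v_y²) = √(1355.9 + 3857.6) = 72.20 m/s.

72.20 m/s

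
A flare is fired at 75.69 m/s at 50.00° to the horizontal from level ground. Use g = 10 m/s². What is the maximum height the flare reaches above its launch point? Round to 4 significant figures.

168.1 m

Vertical component of launch velocity: v_y = 75.69 sin 50.00° = 57.982 m/s.
At the highest point the vertical velocity is zero, so v_y² = 2 g h_max.
h_max = (57.982)² / (2 × 10) = 3361.9 / 20.00 = 168.1 m.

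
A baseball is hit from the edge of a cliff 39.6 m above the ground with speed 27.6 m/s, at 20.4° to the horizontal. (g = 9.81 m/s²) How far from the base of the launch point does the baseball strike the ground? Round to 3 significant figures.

103 m

Components: v_x = 27.6 cos 20.4° = 25.87 m/s, v_y = 27.6 sin 20.4° = 9.621 m/s.
Vertical: 0 = 39.6 + 9.621 t − ½(9.81) t² ⇒ 4.905 t² − 9.621 t − 39.6 = 0.
t = [9.621 + √(92.56 + 777.0)] / 9.810 = 3.987 s.
Horizontal: R = v_x · t = 25.87 × 3.987 = 103 m.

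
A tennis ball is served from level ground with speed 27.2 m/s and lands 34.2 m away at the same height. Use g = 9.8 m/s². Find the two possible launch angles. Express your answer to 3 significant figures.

13.5° and 76.5°

Level-ground range: R = v₀² sin(2θ)/g ⇒ sin 2θ = R g / v₀² = 34.2×9.8/27.2² = 0.4530.
2θ = arcsin(0.4530) = 26.94° or 180° − 26.94° = 153.06°.
So θ = 13.5° or θ = 76.5°.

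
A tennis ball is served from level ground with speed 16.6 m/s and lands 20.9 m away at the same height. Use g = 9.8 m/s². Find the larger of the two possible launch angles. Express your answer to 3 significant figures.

66.0°

Level-ground range: R = v₀² sin(2θ)/g ⇒ sin 2θ = R g / v₀² = 20.9×9.8/16.6² = 0.7433.
2θ = arcsin(0.7433) = 48.01° or 180° − 48.01° = 131.99°.
So θ = 24.0° or θ = 66.0°.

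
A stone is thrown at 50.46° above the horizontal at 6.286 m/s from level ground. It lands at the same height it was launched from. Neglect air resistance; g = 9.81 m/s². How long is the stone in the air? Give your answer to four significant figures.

Vertical component: v_y = 6.286 sin 50.46° = 4.8476 m/s.
For a projectile landing at launch height, time of flight is t = 2 v_y / g = 2 × 4.8476 / 9.81 = 0.9883 s.

0.9883 s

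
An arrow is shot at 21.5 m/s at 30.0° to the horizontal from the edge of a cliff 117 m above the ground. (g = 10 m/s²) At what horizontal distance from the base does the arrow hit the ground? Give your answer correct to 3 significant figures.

Components: v_x = 21.5 cos 30.0° = 18.62 m/s, v_y = 21.5 sin 30.0° = 10.75 m/s.
Vertical: 0 = 117 + 10.75 t − ½(10) t² ⇒ 5.000 t² − 10.75 t − 117 = 0.
t = [10.75 + √(115.6 + 2340)] / 10.00 = 6.030 s.
Horizontal: R = v_x · t = 18.62 × 6.030 = 112 m.

112 m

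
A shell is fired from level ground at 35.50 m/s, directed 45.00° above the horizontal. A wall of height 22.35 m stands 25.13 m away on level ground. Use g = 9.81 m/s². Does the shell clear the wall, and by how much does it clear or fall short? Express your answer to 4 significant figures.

v_x = 35.50 cos 45.00° = 25.102 m/s; v_y0 = 35.50 sin 45.00° = 25.102 m/s.
Time to reach the wall: t = 25.13 / 25.102 = 1.0011 s.
Height at that point: y = 25.102×1.0011 − 4.905×1.0011² = 20.214 m.
That is 22.35 − 20.214 = 2.136 m below the top of the wall, so the shell does not clear it.

No — it falls 2.136 m short of clearing the wall.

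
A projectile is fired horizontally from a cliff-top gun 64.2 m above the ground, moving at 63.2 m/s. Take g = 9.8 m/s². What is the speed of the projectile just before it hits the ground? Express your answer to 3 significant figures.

Fall time: t = √(2 × 64.2 / 9.8) = 3.620 s.
At impact: v_x = 63.2 m/s (unchanged), v_y = g t = 9.8 × 3.620 = 35.48 m/s.
Speed = √(v_x² + v_y²) = √(3994 + 1259) = 72.5 m/s.

72.5 m/s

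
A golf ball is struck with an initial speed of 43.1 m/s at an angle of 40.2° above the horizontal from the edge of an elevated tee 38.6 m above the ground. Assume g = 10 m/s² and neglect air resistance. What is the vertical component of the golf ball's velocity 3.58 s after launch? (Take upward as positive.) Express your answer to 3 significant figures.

Initial vertical component: v_y0 = 43.1 sin 40.2° = 27.82 m/s.
v_y(t) = v_y0 − g t = 27.82 − 10 × 3.58 = -7.98 m/s.

-7.98 m/s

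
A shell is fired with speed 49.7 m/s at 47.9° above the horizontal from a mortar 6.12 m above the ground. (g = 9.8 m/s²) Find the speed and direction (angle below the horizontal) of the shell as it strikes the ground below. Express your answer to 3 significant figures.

v_x = 49.7 cos 47.9° = 33.32 m/s (constant).
|v_y| at impact = √((36.88)² + 2×9.8×6.12) = 38.47 m/s.
Speed = √(33.32² + 38.47²) = 50.9 m/s; angle = arctan(38.47/33.32) = 49.1° below horizontal.

50.9 m/s at 49.1° below the horizontal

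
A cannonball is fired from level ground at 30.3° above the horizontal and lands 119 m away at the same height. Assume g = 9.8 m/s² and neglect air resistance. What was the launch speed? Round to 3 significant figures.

36.6 m/s

On level ground, R = v₀² sin(2θ) / g, so v₀ = √(R g / sin 2θ).
sin(2 × 30.3°) = 0.8712.
v₀ = √(119 × 9.8 / 0.8712) = √1339 = 36.6 m/s.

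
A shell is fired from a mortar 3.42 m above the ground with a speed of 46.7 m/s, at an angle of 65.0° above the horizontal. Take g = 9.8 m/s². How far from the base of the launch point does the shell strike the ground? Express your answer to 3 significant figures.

172 m

Components: v_x = 46.7 cos 65.0° = 19.74 m/s, v_y = 46.7 sin 65.0° = 42.32 m/s.
Vertical: 0 = 3.42 + 42.32 t − ½(9.8) t² ⇒ 4.900 t² − 42.32 t − 3.42 = 0.
t = [42.32 + √(1791 + 67.03)] / 9.800 = 8.717 s.
Horizontal: R = v_x · t = 19.74 × 8.717 = 172 m.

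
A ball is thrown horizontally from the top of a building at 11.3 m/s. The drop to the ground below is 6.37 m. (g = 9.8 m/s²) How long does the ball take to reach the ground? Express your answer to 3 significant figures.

The horizontal speed doesn't affect the fall. With v_y0 = 0, h = ½ g t².
t = √(2 × 6.37 / 9.8) = √1.300 = 1.14 s.

1.14 s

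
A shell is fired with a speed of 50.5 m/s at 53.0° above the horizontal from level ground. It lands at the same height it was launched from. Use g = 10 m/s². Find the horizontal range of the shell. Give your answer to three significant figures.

For level ground, R = v₀² sin(2θ) / g.
sin(2 × 53.0°) = sin 106.0° = 0.9613.
R = (50.5)² × 0.9613 / 10 = 245 m.

245 m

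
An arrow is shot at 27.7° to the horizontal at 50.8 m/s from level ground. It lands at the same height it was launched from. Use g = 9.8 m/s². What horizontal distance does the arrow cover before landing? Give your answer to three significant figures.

Components: v_x = 50.8 cos 27.7° = 44.98 m/s, v_y = 50.8 sin 27.7° = 23.61 m/s.
Time of flight (same landing height): t = 2 v_y / g = 2 × 23.61 / 9.8 = 4.818 s.
Range: R = v_x · t = 44.98 × 4.818 = 217 m.

217 m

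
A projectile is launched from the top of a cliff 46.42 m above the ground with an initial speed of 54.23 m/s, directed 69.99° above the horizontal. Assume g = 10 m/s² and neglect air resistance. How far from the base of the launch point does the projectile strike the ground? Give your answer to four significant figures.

Components: v_x = 54.23 cos 69.99° = 18.557 m/s, v_y = 54.23 sin 69.99° = 50.956 m/s.
Vertical: 0 = 46.42 + 50.956 t − ½(10) t² ⇒ 5.000 t² − 50.956 t − 46.42 = 0.
t = [50.956 + √(2596.5 + 928.40)] / 10.00 = 11.033 s.
Horizontal: R = v_x · t = 18.557 × 11.033 = 204.7 m.

204.7 m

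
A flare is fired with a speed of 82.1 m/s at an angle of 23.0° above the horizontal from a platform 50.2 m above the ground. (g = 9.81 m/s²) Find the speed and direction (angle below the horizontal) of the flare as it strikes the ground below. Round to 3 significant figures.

87.9 m/s at 30.7° below the horizontal

v_x = 82.1 cos 23.0° = 75.57 m/s (constant).
|v_y| at impact = √((32.08)² + 2×9.81×50.2) = 44.88 m/s.
Speed = √(75.57² + 44.88²) = 87.9 m/s; angle = arctan(44.88/75.57) = 30.7° below horizontal.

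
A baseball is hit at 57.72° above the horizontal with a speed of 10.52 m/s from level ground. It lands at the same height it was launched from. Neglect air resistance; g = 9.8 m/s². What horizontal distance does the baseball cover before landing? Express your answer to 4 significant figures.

For level ground, R = v₀² sin(2θ) / g.
sin(2 × 57.72°) = sin 115.44° = 0.9030.
R = (10.52)² × 0.9030 / 9.8 = 10.20 m.

10.20 m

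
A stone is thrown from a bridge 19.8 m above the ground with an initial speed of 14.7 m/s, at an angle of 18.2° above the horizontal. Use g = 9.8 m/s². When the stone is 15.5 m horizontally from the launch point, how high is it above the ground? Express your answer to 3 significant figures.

v_x = 14.7 cos 18.2° = 13.96 m/s, v_y0 = 14.7 sin 18.2° = 4.591 m/s.
Time to reach x = 15.5 m: t = x / v_x = 15.5 / 13.96 = 1.110 s.
y = 19.8 + v_y0 t − ½ g t² = 19.8 + 4.591×1.110 − 4.900×1.110² = 18.9 m.

18.9 m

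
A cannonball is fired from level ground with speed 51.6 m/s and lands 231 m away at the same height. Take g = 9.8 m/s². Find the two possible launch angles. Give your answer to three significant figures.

Level-ground range: R = v₀² sin(2θ)/g ⇒ sin 2θ = R g / v₀² = 231×9.8/51.6² = 0.8502.
2θ = arcsin(0.8502) = 58.23° or 180° − 58.23° = 121.77°.
So θ = 29.1° or θ = 60.9°.

29.1° and 60.9°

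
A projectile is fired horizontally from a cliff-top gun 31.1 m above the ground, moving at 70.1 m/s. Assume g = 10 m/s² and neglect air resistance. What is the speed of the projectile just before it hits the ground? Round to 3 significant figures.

74.4 m/s

Fall time: t = √(2 × 31.1 / 10) = 2.494 s.
At impact: v_x = 70.1 m/s (unchanged), v_y = g t = 10 × 2.494 = 24.94 m/s.
Speed = √(v_x² + v_y²) = √(4914 + 622.0) = 74.4 m/s.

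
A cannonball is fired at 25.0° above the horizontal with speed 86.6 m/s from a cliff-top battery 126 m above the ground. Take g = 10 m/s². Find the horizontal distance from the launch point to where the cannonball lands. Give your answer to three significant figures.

Components: v_x = 86.6 cos 25.0° = 78.49 m/s, v_y = 86.6 sin 25.0° = 36.60 m/s.
Vertical: 0 = 126 + 36.60 t − ½(10) t² ⇒ 5.000 t² − 36.60 t − 126 = 0.
t = [36.60 + √(1340 + 2520)] / 10.00 = 9.873 s.
Horizontal: R = v_x · t = 78.49 × 9.873 = 775 m.

775 m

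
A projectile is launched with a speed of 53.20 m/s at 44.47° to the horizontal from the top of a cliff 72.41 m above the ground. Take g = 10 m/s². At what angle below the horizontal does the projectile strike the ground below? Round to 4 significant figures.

54.52°

v_x = 53.20 cos 44.47° = 37.964 m/s.
At impact |v_y| = √(v_y0² + 2 g h) = √(37.268² + 2×10×72.41) = 53.264 m/s.
Angle below horizontal = arctan(|v_y| / v_x) = arctan(53.264 / 37.964) = 54.52°.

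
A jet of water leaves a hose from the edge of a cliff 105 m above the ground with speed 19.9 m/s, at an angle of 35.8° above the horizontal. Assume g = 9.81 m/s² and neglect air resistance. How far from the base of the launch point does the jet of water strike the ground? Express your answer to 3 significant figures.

Components: v_x = 19.9 cos 35.8° = 16.14 m/s, v_y = 19.9 sin 35.8° = 11.64 m/s.
Vertical: 0 = 105 + 11.64 t − ½(9.81) t² ⇒ 4.905 t² − 11.64 t − 105 = 0.
t = [11.64 + √(135.5 + 2060)] / 9.810 = 5.963 s.
Horizontal: R = v_x · t = 16.14 × 5.963 = 96.2 m.

96.2 m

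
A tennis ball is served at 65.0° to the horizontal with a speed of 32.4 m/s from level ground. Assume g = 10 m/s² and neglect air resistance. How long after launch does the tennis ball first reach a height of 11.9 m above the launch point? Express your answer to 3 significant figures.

v_y0 = 32.4 sin 65.0° = 29.36 m/s.
Set y = v_y0 t − ½ g t² = 11.9: 5.000 t² − 29.36 t + 11.9 = 0.
t = [29.36 ± √(862.0 − 238.0)] / 10 = (29.36 ± 24.98) / 10, giving t = 0.438 s or t = 5.43 s.
The tennis ball is on the way up at the first time, so t = 0.438 s.

0.438 s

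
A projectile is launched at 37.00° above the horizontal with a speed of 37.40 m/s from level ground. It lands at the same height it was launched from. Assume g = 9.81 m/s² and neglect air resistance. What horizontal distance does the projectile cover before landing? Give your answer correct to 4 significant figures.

For level ground, R = v₀² sin(2θ) / g.
sin(2 × 37.00°) = sin 74.000° = 0.9613.
R = (37.40)² × 0.9613 / 9.81 = 137.1 m.

137.1 m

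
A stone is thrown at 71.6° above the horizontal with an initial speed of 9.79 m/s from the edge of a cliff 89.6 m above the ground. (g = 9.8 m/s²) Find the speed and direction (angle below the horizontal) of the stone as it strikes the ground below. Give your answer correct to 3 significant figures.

43.0 m/s at 85.9° below the horizontal

v_x = 9.79 cos 71.6° = 3.090 m/s (constant).
|v_y| at impact = √((9.289)² + 2×9.8×89.6) = 42.92 m/s.
Speed = √(3.090² + 42.92²) = 43.0 m/s; angle = arctan(42.92/3.090) = 85.9° below horizontal.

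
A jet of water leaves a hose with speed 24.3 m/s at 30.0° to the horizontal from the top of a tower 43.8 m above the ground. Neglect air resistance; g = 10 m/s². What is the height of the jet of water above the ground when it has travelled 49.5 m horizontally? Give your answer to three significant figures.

44.7 m

v_x = 24.3 cos 30.0° = 21.04 m/s, v_y0 = 24.3 sin 30.0° = 12.15 m/s.
Time to reach x = 49.5 m: t = x / v_x = 49.5 / 21.04 = 2.353 s.
y = 43.8 + v_y0 t − ½ g t² = 43.8 + 12.15×2.353 − 5.000×2.353² = 44.7 m.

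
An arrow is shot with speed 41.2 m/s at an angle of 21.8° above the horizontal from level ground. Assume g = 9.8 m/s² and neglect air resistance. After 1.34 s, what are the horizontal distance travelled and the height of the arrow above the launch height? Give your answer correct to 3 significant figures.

v_x = 41.2 cos 21.8° = 38.25 m/s; v_y0 = 41.2 sin 21.8° = 15.30 m/s.
x = v_x t = 38.25 × 1.34 = 51.3 m.
y = v_y0 t − ½ g t² = 15.30×1.34 − 4.900×1.34² = 11.7 m.

x = 51.3 m, y = 11.7 m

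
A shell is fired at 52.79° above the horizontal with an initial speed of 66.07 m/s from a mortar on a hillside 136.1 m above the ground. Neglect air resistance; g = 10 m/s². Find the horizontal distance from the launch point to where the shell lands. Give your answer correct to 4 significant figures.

506.3 m

Components: v_x = 66.07 cos 52.79° = 39.955 m/s, v_y = 66.07 sin 52.79° = 52.620 m/s.
Vertical: 0 = 136.1 + 52.620 t − ½(10) t² ⇒ 5.000 t² − 52.620 t − 136.1 = 0.
t = [52.620 + √(2768.9 + 2722.0)] / 10.00 = 12.672 s.
Horizontal: R = v_x · t = 39.955 × 12.672 = 506.3 m.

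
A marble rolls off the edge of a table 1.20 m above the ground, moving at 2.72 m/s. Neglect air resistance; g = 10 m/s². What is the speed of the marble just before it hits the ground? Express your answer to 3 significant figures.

Fall time: t = √(2 × 1.20 / 10) = 0.4899 s.
At impact: v_x = 2.72 m/s (unchanged), v_y = g t = 10 × 0.4899 = 4.899 m/s.
Speed = √(v_x² + v_y²) = √(7.398 + 24.00) = 5.60 m/s.

5.60 m/s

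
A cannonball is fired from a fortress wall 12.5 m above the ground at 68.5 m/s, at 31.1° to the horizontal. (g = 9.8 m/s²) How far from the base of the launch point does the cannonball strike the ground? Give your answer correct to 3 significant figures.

Components: v_x = 68.5 cos 31.1° = 58.65 m/s, v_y = 68.5 sin 31.1° = 35.38 m/s.
Vertical: 0 = 12.5 + 35.38 t − ½(9.8) t² ⇒ 4.900 t² − 35.38 t − 12.5 = 0.
t = [35.38 + √(1252 + 245.0)] / 9.800 = 7.558 s.
Horizontal: R = v_x · t = 58.65 × 7.558 = 443 m.

443 m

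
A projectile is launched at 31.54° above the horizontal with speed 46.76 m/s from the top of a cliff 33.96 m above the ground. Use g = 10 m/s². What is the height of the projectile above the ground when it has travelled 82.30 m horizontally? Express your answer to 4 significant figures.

v_x = 46.76 cos 31.54° = 39.852 m/s, v_y0 = 46.76 sin 31.54° = 24.460 m/s.
Time to reach x = 82.30 m: t = x / v_x = 82.30 / 39.852 = 2.0651 s.
y = 33.96 + v_y0 t − ½ g t² = 33.96 + 24.460×2.0651 − 5.000×2.0651² = 63.15 m.

63.15 m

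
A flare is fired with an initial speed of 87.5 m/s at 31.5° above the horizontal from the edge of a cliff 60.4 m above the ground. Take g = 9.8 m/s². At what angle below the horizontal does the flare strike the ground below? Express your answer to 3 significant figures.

37.5°

v_x = 87.5 cos 31.5° = 74.61 m/s.
At impact |v_y| = √(v_y0² + 2 g h) = √(45.72² + 2×9.8×60.4) = 57.22 m/s.
Angle below horizontal = arctan(|v_y| / v_x) = arctan(57.22 / 74.61) = 37.5°.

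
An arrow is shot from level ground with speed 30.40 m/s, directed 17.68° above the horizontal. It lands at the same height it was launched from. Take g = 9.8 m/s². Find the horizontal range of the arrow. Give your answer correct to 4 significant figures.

54.57 m

For level ground, R = v₀² sin(2θ) / g.
sin(2 × 17.68°) = sin 35.360° = 0.5787.
R = (30.40)² × 0.5787 / 9.8 = 54.57 m.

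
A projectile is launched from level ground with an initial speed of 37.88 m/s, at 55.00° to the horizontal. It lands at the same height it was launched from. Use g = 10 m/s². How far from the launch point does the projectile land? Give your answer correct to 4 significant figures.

For level ground, R = v₀² sin(2θ) / g.
sin(2 × 55.00°) = sin 110.00° = 0.9397.
R = (37.88)² × 0.9397 / 10 = 134.8 m.

134.8 m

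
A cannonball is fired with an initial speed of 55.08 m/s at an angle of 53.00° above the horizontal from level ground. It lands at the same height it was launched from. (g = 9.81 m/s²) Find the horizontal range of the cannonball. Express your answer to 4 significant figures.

297.3 m

Components: v_x = 55.08 cos 53.00° = 33.148 m/s, v_y = 55.08 sin 53.00° = 43.989 m/s.
Time of flight (same landing height): t = 2 v_y / g = 2 × 43.989 / 9.81 = 8.9682 s.
Range: R = v_x · t = 33.148 × 8.9682 = 297.3 m.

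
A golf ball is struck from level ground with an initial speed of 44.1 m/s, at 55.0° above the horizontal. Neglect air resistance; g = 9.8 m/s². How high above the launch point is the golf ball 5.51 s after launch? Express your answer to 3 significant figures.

v_y0 = 44.1 sin 55.0° = 36.12 m/s.
y(t) = v_y0 t − ½ g t² = 36.12×5.51 − 4.900×5.51² = 50.3 m.

50.3 m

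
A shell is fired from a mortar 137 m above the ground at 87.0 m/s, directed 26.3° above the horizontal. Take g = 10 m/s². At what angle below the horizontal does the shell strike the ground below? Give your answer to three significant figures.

39.8°

v_x = 87.0 cos 26.3° = 77.99 m/s.
At impact |v_y| = √(v_y0² + 2 g h) = √(38.55² + 2×10×137) = 65.01 m/s.
Angle below horizontal = arctan(|v_y| / v_x) = arctan(65.01 / 77.99) = 39.8°.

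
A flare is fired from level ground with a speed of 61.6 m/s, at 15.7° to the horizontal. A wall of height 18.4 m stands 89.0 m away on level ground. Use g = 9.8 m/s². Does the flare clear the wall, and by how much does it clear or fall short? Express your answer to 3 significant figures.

v_x = 61.6 cos 15.7° = 59.30 m/s; v_y0 = 61.6 sin 15.7° = 16.67 m/s.
Time to reach the wall: t = 89.0 / 59.30 = 1.501 s.
Height at that point: y = 16.67×1.501 − 4.900×1.501² = 13.98 m.
That is 18.4 − 13.98 = 4.42 m below the top of the wall, so the flare does not clear it.

No — it falls 4.42 m short of clearing the wall.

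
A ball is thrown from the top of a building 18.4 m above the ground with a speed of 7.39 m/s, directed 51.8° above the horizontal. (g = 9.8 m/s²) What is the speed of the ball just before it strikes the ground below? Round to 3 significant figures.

20.4 m/s

v_x = 7.39 cos 51.8° = 4.570 m/s is unchanged throughout.
For the vertical component, v_y² = v_y0² + 2 g h = (5.807)² + 2×9.8×18.4 = 394.4, so |v_y| = 19.86 m/s.
Impact speed = √(v_x² + v_y²) = √(20.88 + 394.4) = 20.4 m/s.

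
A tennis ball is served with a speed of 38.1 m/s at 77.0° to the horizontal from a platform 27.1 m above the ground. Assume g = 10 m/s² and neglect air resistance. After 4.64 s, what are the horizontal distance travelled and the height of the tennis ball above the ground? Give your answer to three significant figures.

x = 39.8 m, y = 91.7 m

v_x = 38.1 cos 77.0° = 8.571 m/s; v_y0 = 38.1 sin 77.0° = 37.12 m/s.
x = v_x t = 8.571 × 4.64 = 39.8 m.
y = 27.1 + v_y0 t − ½ g t² = 91.7 m.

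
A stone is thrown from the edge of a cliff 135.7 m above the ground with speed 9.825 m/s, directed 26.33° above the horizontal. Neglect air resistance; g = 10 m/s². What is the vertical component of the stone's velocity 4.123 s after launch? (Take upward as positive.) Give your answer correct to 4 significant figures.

Initial vertical component: v_y0 = 9.825 sin 26.33° = 4.3578 m/s.
v_y(t) = v_y0 − g t = 4.3578 − 10 × 4.123 = -36.87 m/s.

-36.87 m/s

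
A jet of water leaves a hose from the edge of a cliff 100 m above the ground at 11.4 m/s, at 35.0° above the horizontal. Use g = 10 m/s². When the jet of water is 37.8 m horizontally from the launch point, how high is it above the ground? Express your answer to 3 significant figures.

44.5 m

v_x = 11.4 cos 35.0° = 9.338 m/s, v_y0 = 11.4 sin 35.0° = 6.539 m/s.
Time to reach x = 37.8 m: t = x / v_x = 37.8 / 9.338 = 4.048 s.
y = 100 + v_y0 t − ½ g t² = 100 + 6.539×4.048 − 5.000×4.048² = 44.5 m.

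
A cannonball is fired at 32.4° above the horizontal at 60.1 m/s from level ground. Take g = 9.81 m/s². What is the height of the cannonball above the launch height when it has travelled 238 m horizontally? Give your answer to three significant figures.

v_x = 60.1 cos 32.4° = 50.74 m/s, v_y0 = 60.1 sin 32.4° = 32.20 m/s.
Time to reach x = 238 m: t = x / v_x = 238 / 50.74 = 4.691 s.
y = v_y0 t − ½ g t² = 32.20×4.691 − 4.905×4.691² = 43.1 m.

43.1 m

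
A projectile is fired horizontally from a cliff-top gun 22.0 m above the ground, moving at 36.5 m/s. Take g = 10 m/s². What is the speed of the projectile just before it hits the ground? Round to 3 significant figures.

42.1 m/s

Fall time: t = √(2 × 22.0 / 10) = 2.098 s.
At impact: v_x = 36.5 m/s (unchanged), v_y = g t = 10 × 2.098 = 20.98 m/s.
Speed = √(v_x² + v_y²) = √(1332 + 440.2) = 42.1 m/s.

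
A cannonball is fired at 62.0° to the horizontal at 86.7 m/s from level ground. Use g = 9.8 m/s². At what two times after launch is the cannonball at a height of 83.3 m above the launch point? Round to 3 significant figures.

v_y0 = 86.7 sin 62.0° = 76.55 m/s.
Set y = v_y0 t − ½ g t² = 83.3: 4.900 t² − 76.55 t + 83.3 = 0.
t = [76.55 ± √(5860 − 1633)] / 9.8 = (76.55 ± 65.02) / 9.8, giving t = 1.18 s or t = 14.4 s.
So the cannonball is at 83.3 m at t = 1.18 s (rising) and t = 14.4 s (falling).

1.18 s and 14.4 s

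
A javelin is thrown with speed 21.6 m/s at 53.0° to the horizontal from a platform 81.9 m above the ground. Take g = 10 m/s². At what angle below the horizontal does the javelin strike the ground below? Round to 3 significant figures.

v_x = 21.6 cos 53.0° = 13.00 m/s.
At impact |v_y| = √(v_y0² + 2 g h) = √(17.25² + 2×10×81.9) = 44.00 m/s.
Angle below horizontal = arctan(|v_y| / v_x) = arctan(44.00 / 13.00) = 73.5°.

73.5°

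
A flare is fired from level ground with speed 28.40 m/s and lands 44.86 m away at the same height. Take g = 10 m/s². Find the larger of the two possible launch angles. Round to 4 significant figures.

73.10°

Level-ground range: R = v₀² sin(2θ)/g ⇒ sin 2θ = R g / v₀² = 44.86×10/28.40² = 0.5562.
2θ = arcsin(0.5562) = 33.793° or 180° − 33.793° = 146.207°.
So θ = 16.90° or θ = 73.10°.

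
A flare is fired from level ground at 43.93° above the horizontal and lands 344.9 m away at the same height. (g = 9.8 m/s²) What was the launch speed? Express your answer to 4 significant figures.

On level ground, R = v₀² sin(2θ) / g, so v₀ = √(R g / sin 2θ).
sin(2 × 43.93°) = 0.9993.
v₀ = √(344.9 × 9.8 / 0.9993) = √3382.4 = 58.16 m/s.

58.16 m/s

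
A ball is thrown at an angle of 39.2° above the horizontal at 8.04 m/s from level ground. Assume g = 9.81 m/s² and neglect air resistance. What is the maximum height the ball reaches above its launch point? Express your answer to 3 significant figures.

Vertical component of launch velocity: v_y = 8.04 sin 39.2° = 5.082 m/s.
At the highest point the vertical velocity is zero, so v_y² = 2 g h_max.
h_max = (5.082)² / (2 × 9.81) = 25.83 / 19.62 = 1.32 m.

1.32 m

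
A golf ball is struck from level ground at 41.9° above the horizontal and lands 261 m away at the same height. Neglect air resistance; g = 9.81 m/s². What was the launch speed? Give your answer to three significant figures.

On level ground, R = v₀² sin(2θ) / g, so v₀ = √(R g / sin 2θ).
sin(2 × 41.9°) = 0.9942.
v₀ = √(261 × 9.81 / 0.9942) = √2575 = 50.7 m/s.

50.7 m/s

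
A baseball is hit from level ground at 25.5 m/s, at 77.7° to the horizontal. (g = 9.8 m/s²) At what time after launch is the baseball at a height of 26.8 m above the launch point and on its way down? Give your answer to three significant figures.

3.54 s

v_y0 = 25.5 sin 77.7° = 24.91 m/s.
Set y = v_y0 t − ½ g t² = 26.8: 4.900 t² − 24.91 t + 26.8 = 0.
t = [24.91 ± √(620.5 − 525.3)] / 9.8 = (24.91 ± 9.757) / 9.8, giving t = 1.55 s or t = 3.54 s.
On the way down corresponds to the larger root: t = 3.54 s.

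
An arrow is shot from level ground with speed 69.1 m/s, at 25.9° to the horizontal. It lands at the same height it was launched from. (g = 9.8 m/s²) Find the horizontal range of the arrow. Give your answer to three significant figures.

383 m

For level ground, R = v₀² sin(2θ) / g.
sin(2 × 25.9°) = sin 51.80° = 0.7859.
R = (69.1)² × 0.7859 / 9.8 = 383 m.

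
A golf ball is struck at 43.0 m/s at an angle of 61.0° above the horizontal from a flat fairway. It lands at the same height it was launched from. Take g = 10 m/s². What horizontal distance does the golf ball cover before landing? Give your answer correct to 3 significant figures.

157 m

Components: v_x = 43.0 cos 61.0° = 20.85 m/s, v_y = 43.0 sin 61.0° = 37.61 m/s.
Time of flight (same landing height): t = 2 v_y / g = 2 × 37.61 / 10 = 7.522 s.
Range: R = v_x · t = 20.85 × 7.522 = 157 m.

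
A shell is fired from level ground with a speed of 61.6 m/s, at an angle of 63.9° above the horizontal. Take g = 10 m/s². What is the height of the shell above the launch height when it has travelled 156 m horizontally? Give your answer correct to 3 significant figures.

153 m

v_x = 61.6 cos 63.9° = 27.10 m/s, v_y0 = 61.6 sin 63.9° = 55.32 m/s.
Time to reach x = 156 m: t = x / v_x = 156 / 27.10 = 5.756 s.
y = v_y0 t − ½ g t² = 55.32×5.756 − 5.000×5.756² = 153 m.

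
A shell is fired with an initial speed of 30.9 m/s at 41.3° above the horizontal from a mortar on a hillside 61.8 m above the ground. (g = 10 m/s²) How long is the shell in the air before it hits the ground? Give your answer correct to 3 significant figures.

Vertical component: v_y = 30.9 sin 41.3° = 20.39 m/s.
Taking up as positive with launch at y = 61.8 m, landing at y = 0: 0 = 61.8 + 20.39 t − ½(10) t².
Solving 5.000 t² − 20.39 t − 61.8 = 0 gives t = [20.39 + √(20.39² + 4·5.000·61.8)] / 10.00 = 6.10 s.

6.10 s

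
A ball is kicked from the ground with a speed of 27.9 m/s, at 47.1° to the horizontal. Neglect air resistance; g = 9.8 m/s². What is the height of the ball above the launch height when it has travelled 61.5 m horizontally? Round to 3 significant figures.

14.8 m

v_x = 27.9 cos 47.1° = 18.99 m/s, v_y0 = 27.9 sin 47.1° = 20.44 m/s.
Time to reach x = 61.5 m: t = x / v_x = 61.5 / 18.99 = 3.239 s.
y = v_y0 t − ½ g t² = 20.44×3.239 − 4.900×3.239² = 14.8 m.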